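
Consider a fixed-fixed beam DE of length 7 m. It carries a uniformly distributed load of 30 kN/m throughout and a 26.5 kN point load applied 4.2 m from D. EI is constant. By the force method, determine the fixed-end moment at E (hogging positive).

Take the two fixed-end moments M_D, M_E as redundants; the released structure is the simple span DE.
End rotations of the released simple span under the applied load (×1/EI):
  at D: UDL 30: wL³/(24EI) = 428.8/EI
  at E: UDL 30: wL³/(24EI) = 428.8/EI
  at D: point load 26.5 at a = 4.2: Pab(L + b)/(6LEI) = 72.72/EI
  at E: point load 26.5 at a = 4.2: Pab(L + a)/(6LEI) = 83.1/EI
  θ_D0 = 501.5/EI,  θ_E0 = 511.9/EI
Flexibility coefficients: a unit moment at one end gives L/(3EI) there and L/(6EI) at the far end, so f₁₁ = f₂₂ = 2.333/EI and f₁₂ = f₂₁ = 1.167/EI.
Compatibility — zero rotation at each built-in end:
  2.333 M_D + 1.167 M_E = 501.5
  1.167 M_D + 2.333 M_E = 511.9
Solving the pair gives M_D = 140.3 kN·m and M_E = 149.2 kN·m (hogging).

M_E = 149.2 kN·m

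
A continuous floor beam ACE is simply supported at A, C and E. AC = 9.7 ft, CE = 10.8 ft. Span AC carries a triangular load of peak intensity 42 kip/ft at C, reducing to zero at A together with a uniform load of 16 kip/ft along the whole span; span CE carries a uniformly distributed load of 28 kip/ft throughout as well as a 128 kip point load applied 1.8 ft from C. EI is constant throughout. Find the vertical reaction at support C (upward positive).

R_C = 573.3 kip

Take M_C as the redundant. Released structure: two simple spans AC and CE with a hinge at C.
Rotations at C on the released spans (each span's end-slope, ×1/EI):
  span AC: triangular load, peak 42: w₀L³/(45EI) = 851.8/EI
  span AC: UDL 16: wL³/(24EI) = 608.4/EI
  span CE: UDL 28: wL³/(24EI) = 1470/EI
  span CE: point load 128 at a = 1.8: Pab(L + b)/(6LEI) = 633.6/EI
  relative rotation θ_0 = (1460 + 2103)/EI = 3564/EI
A unit hogging moment at C produces rotation L₁/(3EI) + L₂/(3EI) = 6.833/EI.
Slope continuity at C: θ_0 = M_C·6.833/EI, so M_C = 3564/6.833 = 521.5 kip·ft (hogging).
Span AC, ΣM about A with M_C applied at C: R_C^{AC}·9.7 = 2070 + 521.5, so R_C^{AC} = 267.2 kip and R_A = 358.9 − 267.2 = 91.74 kip.
Span CE, ΣM about E: R_C^{CE}·10.8 = 2785 + 521.5, so R_C^{CE} = 306.2 kip and R_E = 430.4 − 306.2 = 124.2 kip.
R_C = 267.2 + 306.2 = 573.3 kip.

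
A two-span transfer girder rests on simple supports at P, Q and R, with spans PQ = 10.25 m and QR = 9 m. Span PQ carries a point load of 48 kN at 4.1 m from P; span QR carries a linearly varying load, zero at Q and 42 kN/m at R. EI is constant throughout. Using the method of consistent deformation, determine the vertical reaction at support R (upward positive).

Take M_Q as the redundant. Released structure: two simple spans PQ and QR with a hinge at Q.
Rotations at Q on the released spans (each span's end-slope, ×1/EI):
  span PQ: point load 48 at a = 4.1: Pab(L + a)/(6LEI) = 282.4/EI
  span QR: triangular load, peak 42: 7w₀L³/(360EI) = 595.4/EI
  relative rotation θ_0 = (282.4 + 595.4)/EI = 877.8/EI
A unit hogging moment at Q produces rotation L₁/(3EI) + L₂/(3EI) = 6.417/EI.
Compatibility: M_Q·(L₁+L₂)/(3EI) = θ_0, giving M_Q = 136.8 kN·m (hogging).
Span QR, ΣM about R: R_Q^{QR}·9 = 567 + 136.8, so R_Q^{QR} = 78.2 kN and R_R = 189 − 78.2 = 110.8 kN.

R_R = 110.8 kN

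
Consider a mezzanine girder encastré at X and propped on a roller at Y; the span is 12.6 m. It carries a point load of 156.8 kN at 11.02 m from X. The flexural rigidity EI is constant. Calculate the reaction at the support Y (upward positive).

Choose R_Y as the redundant. The primary structure is the cantilever fixed at X.
Free-end deflection of the primary structure under the applied loading (downward +):
  point load 156.8 at a = 11.02: Pa²(3L − a)/(6EI) = 84990/EI
Tip deflection under a unit load at Y: L³/(3EI) = 666.8/EI.
The prop prevents deflection at Y: R_Y = δ_0/δ_{YY} = 84990/666.8 = 127.5 kN.

R_Y = 127.5 kN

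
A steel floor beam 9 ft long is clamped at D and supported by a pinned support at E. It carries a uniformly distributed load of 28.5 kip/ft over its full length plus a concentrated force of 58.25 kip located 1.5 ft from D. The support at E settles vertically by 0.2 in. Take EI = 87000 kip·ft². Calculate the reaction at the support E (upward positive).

Release the roller at E. Primary structure: cantilever fixed at D.
Downward deflection at the released point E due to the loads:
  UDL 28.5: wL⁴/(8EI) = 23374/EI
  point load 58.25 at a = 1.5: Pa²(3L − a)/(6EI) = 557/EI
  δ_0 = 23931/EI
Tip deflection under a unit load at E: L³/(3EI) = 243/EI.
With EI = 87000 kip·ft²: δ_0 = 0.27506 ft and δ_{EE} = 0.002793 ft/kip.
Compatibility — the beam at E must follow the support down by 0.01667 ft: δ_0 − R_E·δ_{EE} = 0.01667, so R_E = (0.27506 − 0.01667)/0.002793 = 92.51 kip.

R_E = 92.51 kip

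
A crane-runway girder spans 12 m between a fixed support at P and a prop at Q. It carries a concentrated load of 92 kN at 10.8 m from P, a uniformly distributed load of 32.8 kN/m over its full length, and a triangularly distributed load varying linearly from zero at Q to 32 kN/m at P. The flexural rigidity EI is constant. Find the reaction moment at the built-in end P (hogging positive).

M_P = 952.2 kN·m

Choose R_Q as the redundant. The primary structure is the cantilever fixed at P.
Primary-structure tip deflection at Q by superposition:
  point load 92 at a = 10.8: Pa²(3L − a)/(6EI) = 45070/EI
  UDL 32.8: wL⁴/(8EI) = 85018/EI
  triangular load, peak 32 at the fixed end: w₀L⁴/(30EI) = 22118/EI
  δ_0 = 152206/EI
Flexibility coefficient — unit upward force at Q: δ_{QQ} = L³/(3EI) = 576/EI.
The prop prevents deflection at Q: R_Q = δ_0/δ_{QQ} = 152206/576 = 264.2 kN.
Moment equilibrium about P: M_P = Σ(load moments about P) − R_Q·L = 4123 − 264.2×12 = 952.2 kN·m.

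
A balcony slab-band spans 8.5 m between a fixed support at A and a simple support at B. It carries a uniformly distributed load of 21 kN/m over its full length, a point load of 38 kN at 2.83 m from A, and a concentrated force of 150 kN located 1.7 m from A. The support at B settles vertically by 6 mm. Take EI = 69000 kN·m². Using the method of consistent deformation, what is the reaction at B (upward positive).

Release the roller at B. Primary structure: cantilever fixed at A.
Primary-structure tip deflection at B by superposition:
  UDL 21: wL⁴/(8EI) = 13703/EI
  point load 38 at a = 2.83: Pa²(3L − a)/(6EI) = 1150/EI
  point load 150 at a = 1.7: Pa²(3L − a)/(6EI) = 1720/EI
  δ_0 = 16572/EI
Tip deflection under a unit load at B: L³/(3EI) = 204.7/EI.
With EI = 69000 kN·m²: δ_0 = 0.24018 m and δ_{BB} = 0.002967 m/kN.
Compatibility — the beam at B must follow the support down by 0.006 m: δ_0 − R_B·δ_{BB} = 0.006, so R_B = (0.24018 − 0.006)/0.002967 = 78.93 kN.

R_B = 78.93 kN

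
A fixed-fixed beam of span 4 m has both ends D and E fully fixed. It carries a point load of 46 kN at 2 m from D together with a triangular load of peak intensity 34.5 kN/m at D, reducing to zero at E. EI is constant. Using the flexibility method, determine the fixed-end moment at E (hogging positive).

Take the two fixed-end moments M_D, M_E as redundants; the released structure is the simple span DE.
Simple-span end rotations at D and E under the given loads:
  at D: point load 46 at a = 2: Pab(L + b)/(6LEI) = 46/EI
  at E: point load 46 at a = 2: Pab(L + a)/(6LEI) = 46/EI
  at D: triangular load, peak 34.5: w₀L³/(45EI) = 49.07/EI
  at E: triangular load, peak 34.5: 7w₀L³/(360EI) = 42.93/EI
  θ_D0 = 95.07/EI,  θ_E0 = 88.93/EI
Flexibility coefficients: a unit moment at one end gives L/(3EI) there and L/(6EI) at the far end, so f₁₁ = f₂₂ = 1.333/EI and f₁₂ = f₂₁ = 0.6667/EI.
Compatibility — zero rotation at each built-in end:
  1.333 M_D + 0.6667 M_E = 95.07
  0.6667 M_D + 1.333 M_E = 88.93
Solving the pair gives M_D = 50.6 kN·m and M_E = 41.4 kN·m (hogging).

M_E = 41.4 kN·m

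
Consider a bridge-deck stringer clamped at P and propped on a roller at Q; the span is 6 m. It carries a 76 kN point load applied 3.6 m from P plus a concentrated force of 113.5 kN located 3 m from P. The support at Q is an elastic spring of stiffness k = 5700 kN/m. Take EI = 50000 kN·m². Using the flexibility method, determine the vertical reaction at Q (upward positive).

R_Q = 60.88 kN

Take the reaction at Q as the redundant and release it; the primary structure is a cantilever fixed at P.
Primary-structure tip deflection at Q by superposition:
  point load 76 at a = 3.6: Pa²(3L − a)/(6EI) = 2364/EI
  point load 113.5 at a = 3: Pa²(3L − a)/(6EI) = 2554/EI
  δ_0 = 4918/EI
Flexibility coefficient — unit upward force at Q: δ_{QQ} = L³/(3EI) = 72/EI.
With EI = 50000 kN·m²: δ_0 = 0.098353 m and δ_{QQ} = 0.00144 m/kN.
Compatibility — the spring shortens by R_Q/k under the reaction it provides: δ_0 − R_Q·δ_{QQ} = R_Q/k. With 1/k = 0.000175 m/kN, R_Q = δ_0 / (δ_{QQ} + 1/k) = 0.098353 / (0.00144 + 0.000175) = 60.88 kN.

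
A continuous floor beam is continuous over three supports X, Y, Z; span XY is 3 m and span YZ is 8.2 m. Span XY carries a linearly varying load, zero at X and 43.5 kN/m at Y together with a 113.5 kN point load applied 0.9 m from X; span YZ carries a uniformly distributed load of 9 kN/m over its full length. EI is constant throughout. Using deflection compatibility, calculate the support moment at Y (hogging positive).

M_Y = 74.82 kN·m

Insert a hinge at Y; M_Y is the redundant, and each span becomes simply supported.
Rotations at Y on the released spans (each span's end-slope, ×1/EI):
  span XY: triangular load, peak 43.5: w₀L³/(45EI) = 26.1/EI
  span XY: point load 113.5 at a = 0.9: Pab(L + a)/(6LEI) = 46.48/EI
  span YZ: UDL 9: wL³/(24EI) = 206.8/EI
  relative rotation θ_0 = (72.58 + 206.8)/EI = 279.3/EI
A unit hogging moment at Y produces rotation L₁/(3EI) + L₂/(3EI) = 3.733/EI.
Compatibility: M_Y·(L₁+L₂)/(3EI) = θ_0, giving M_Y = 74.82 kN·m (hogging).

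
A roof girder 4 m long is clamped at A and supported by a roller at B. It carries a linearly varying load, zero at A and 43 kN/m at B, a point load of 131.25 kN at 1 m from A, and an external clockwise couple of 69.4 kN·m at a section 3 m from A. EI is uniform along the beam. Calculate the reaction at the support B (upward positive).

R_B = 82.98 kN

Take the reaction at B as the redundant and release it; the primary structure is a cantilever fixed at A.
Free-end deflection of the primary structure under the applied loading (downward +):
  triangular load, peak 43 at the free end: 11w₀L⁴/(120EI) = 1009/EI
  point load 131.25 at a = 1: Pa²(3L − a)/(6EI) = 240.6/EI
  clockwise couple 69.4 at a = 3: M₀a(2L − a)/(2EI) = 520.5/EI
  δ_0 = 1770/EI
Flexibility coefficient — unit upward force at B: δ_{BB} = L³/(3EI) = 21.33/EI.
Compatibility at B: δ_0 − R_B·δ_{BB} = 0, so R_B = 1770/21.33 = 82.98 kN.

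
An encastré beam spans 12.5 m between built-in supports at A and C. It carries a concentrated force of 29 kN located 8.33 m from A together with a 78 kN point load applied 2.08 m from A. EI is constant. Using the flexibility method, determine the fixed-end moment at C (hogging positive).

Take the two fixed-end moments M_A, M_C as redundants; the released structure is the simple span AC.
Simple-span end rotations at A and C under the given loads:
  at A: point load 29 at a = 8.33: Pab(L + b)/(6LEI) = 223.9/EI
  at C: point load 29 at a = 8.33: Pab(L + a)/(6LEI) = 279.8/EI
  at A: point load 78 at a = 2.08: Pab(L + b)/(6LEI) = 516.6/EI
  at C: point load 78 at a = 2.08: Pab(L + a)/(6LEI) = 328.6/EI
  θ_A0 = 740.5/EI,  θ_C0 = 608.4/EI
Flexibility coefficients: a unit moment at one end gives L/(3EI) there and L/(6EI) at the far end, so f₁₁ = f₂₂ = 4.167/EI and f₁₂ = f₂₁ = 2.083/EI.
Compatibility — zero rotation at each built-in end:
  4.167 M_A + 2.083 M_C = 740.5
  2.083 M_A + 4.167 M_C = 608.4
Solving the pair gives M_A = 139.6 kN·m and M_C = 76.21 kN·m (hogging).

M_C = 76.21 kN·m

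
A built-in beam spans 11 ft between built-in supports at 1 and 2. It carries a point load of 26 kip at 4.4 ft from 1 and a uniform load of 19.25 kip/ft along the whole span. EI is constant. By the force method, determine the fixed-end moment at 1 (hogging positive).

M_1 = 235.3 kip·ft

Take the two fixed-end moments M_1, M_2 as redundants; the released structure is the simple span 12.
End rotations of the released simple span under the applied load (×1/EI):
  at 1: point load 26 at a = 4.4: Pab(L + b)/(6LEI) = 201.3/EI
  at 2: point load 26 at a = 4.4: Pab(L + a)/(6LEI) = 176.2/EI
  at 1: UDL 19.25: wL³/(24EI) = 1068/EI
  at 2: UDL 19.25: wL³/(24EI) = 1068/EI
  θ_10 = 1269/EI,  θ_20 = 1244/EI
Flexibility coefficients: a unit moment at one end gives L/(3EI) there and L/(6EI) at the far end, so f₁₁ = f₂₂ = 3.667/EI and f₁₂ = f₂₁ = 1.833/EI.
Compatibility — zero rotation at each built-in end:
  3.667 M_1 + 1.833 M_2 = 1269
  1.833 M_1 + 3.667 M_2 = 1244
Solving the pair gives M_1 = 235.3 kip·ft and M_2 = 221.6 kip·ft (hogging).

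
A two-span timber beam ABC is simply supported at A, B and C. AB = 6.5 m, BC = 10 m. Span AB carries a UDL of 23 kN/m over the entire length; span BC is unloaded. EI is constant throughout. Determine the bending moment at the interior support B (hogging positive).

Insert a hinge at B; M_B is the redundant, and each span becomes simply supported.
Discontinuity in slope at B on the released structure — sum the simple-span end rotations:
  span AB: UDL 23: wL³/(24EI) = 263.2/EI
  relative rotation θ_0 = (263.2 + 0)/EI = 263.2/EI
A unit hogging moment at B produces rotation L₁/(3EI) + L₂/(3EI) = 5.5/EI.
Slope continuity at B: θ_0 = M_B·5.5/EI, so M_B = 263.2/5.5 = 47.85 kN·m (hogging).

M_B = 47.85 kN·m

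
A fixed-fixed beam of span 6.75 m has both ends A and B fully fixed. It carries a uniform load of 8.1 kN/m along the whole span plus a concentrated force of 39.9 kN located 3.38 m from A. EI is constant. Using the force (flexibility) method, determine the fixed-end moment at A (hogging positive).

Take the two fixed-end moments M_A, M_B as redundants; the released structure is the simple span AB.
Simple-span end rotations at A and B under the given loads:
  at A: UDL 8.1: wL³/(24EI) = 103.8/EI
  at B: UDL 8.1: wL³/(24EI) = 103.8/EI
  at A: point load 39.9 at a = 3.38: Pab(L + b)/(6LEI) = 113.6/EI
  at B: point load 39.9 at a = 3.38: Pab(L + a)/(6LEI) = 113.7/EI
  θ_A0 = 217.4/EI,  θ_B0 = 217.5/EI
Flexibility coefficients: a unit moment at one end gives L/(3EI) there and L/(6EI) at the far end, so f₁₁ = f₂₂ = 2.25/EI and f₁₂ = f₂₁ = 1.125/EI.
Compatibility — zero rotation at each built-in end:
  2.25 M_A + 1.125 M_B = 217.4
  1.125 M_A + 2.25 M_B = 217.5
Solving the pair gives M_A = 64.37 kN·m and M_B = 64.47 kN·m (hogging).

M_A = 64.37 kN·m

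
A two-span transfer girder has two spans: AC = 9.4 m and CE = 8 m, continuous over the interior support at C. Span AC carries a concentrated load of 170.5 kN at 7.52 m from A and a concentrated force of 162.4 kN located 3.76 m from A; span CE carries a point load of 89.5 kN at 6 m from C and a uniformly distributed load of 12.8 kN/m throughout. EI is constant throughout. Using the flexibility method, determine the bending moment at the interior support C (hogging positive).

M_C = 348.9 kN·m

Insert a hinge at C; M_C is the redundant, and each span becomes simply supported.
End slopes at the hinge C, treating each span as simply supported:
  span AC: point load 170.5 at a = 7.52: Pab(L + a)/(6LEI) = 723.1/EI
  span AC: point load 162.4 at a = 3.76: Pab(L + a)/(6LEI) = 803.6/EI
  span CE: point load 89.5 at a = 6: Pab(L + b)/(6LEI) = 223.8/EI
  span CE: UDL 12.8: wL³/(24EI) = 273.1/EI
  relative rotation θ_0 = (1527 + 496.8)/EI = 2024/EI
A unit hogging moment at C produces rotation L₁/(3EI) + L₂/(3EI) = 5.8/EI.
Slope continuity at C: θ_0 = M_C·5.8/EI, so M_C = 2024/5.8 = 348.9 kN·m (hogging).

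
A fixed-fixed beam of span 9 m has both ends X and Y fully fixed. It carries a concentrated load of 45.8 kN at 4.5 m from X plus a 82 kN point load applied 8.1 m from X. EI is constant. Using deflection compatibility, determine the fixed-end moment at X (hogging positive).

Take the two fixed-end moments M_X, M_Y as redundants; the released structure is the simple span XY.
Simple-span end rotations at X and Y under the given loads:
  at X: point load 45.8 at a = 4.5: Pab(L + b)/(6LEI) = 231.9/EI
  at Y: point load 45.8 at a = 4.5: Pab(L + a)/(6LEI) = 231.9/EI
  at X: point load 82 at a = 8.1: Pab(L + b)/(6LEI) = 109.6/EI
  at Y: point load 82 at a = 8.1: Pab(L + a)/(6LEI) = 189.3/EI
  θ_X0 = 341.5/EI,  θ_Y0 = 421.2/EI
Flexibility coefficients: a unit moment at one end gives L/(3EI) there and L/(6EI) at the far end, so f₁₁ = f₂₂ = 3/EI and f₁₂ = f₂₁ = 1.5/EI.
Compatibility — zero rotation at each built-in end:
  3 M_X + 1.5 M_Y = 341.5
  1.5 M_X + 3 M_Y = 421.2
Solving the pair gives M_X = 58.17 kN·m and M_Y = 111.3 kN·m (hogging).

M_X = 58.17 kN·m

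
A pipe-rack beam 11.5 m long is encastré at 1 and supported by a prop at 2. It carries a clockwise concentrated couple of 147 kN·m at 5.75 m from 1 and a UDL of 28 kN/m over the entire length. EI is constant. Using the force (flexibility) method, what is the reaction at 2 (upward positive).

Choose R_2 as the redundant. The primary structure is the cantilever fixed at 1.
Downward deflection at the released point 2 due to the loads:
  clockwise couple 147 at a = 5.75: M₀a(2L − a)/(2EI) = 7290/EI
  UDL 28: wL⁴/(8EI) = 61215/EI
  δ_0 = 68506/EI
Flexibility coefficient — unit upward force at 2: δ_{22} = L³/(3EI) = 507/EI.
The prop prevents deflection at 2: R_2 = δ_0/δ_{22} = 68506/507 = 135.1 kN.

R_2 = 135.1 kN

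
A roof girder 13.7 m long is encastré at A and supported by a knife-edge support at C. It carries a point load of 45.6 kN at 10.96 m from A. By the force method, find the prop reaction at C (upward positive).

Take the reaction at C as the redundant and release it; the primary structure is a cantilever fixed at A.
Primary-structure tip deflection at C by superposition:
  point load 45.6 at a = 10.96: Pa²(3L − a)/(6EI) = 27516/EI
Tip deflection under a unit load at C: L³/(3EI) = 857.1/EI.
The prop prevents deflection at C: R_C = δ_0/δ_{CC} = 27516/857.1 = 32.1 kN.

R_C = 32.1 kN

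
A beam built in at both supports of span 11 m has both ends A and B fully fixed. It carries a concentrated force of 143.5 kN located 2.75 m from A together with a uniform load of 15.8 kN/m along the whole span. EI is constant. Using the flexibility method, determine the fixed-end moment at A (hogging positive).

M_A = 381.3 kN·m

Take the two fixed-end moments M_A, M_B as redundants; the released structure is the simple span AB.
Simple-span end rotations at A and B under the given loads:
  at A: point load 143.5 at a = 2.75: Pab(L + b)/(6LEI) = 949.6/EI
  at B: point load 143.5 at a = 2.75: Pab(L + a)/(6LEI) = 678.3/EI
  at A: UDL 15.8: wL³/(24EI) = 876.2/EI
  at B: UDL 15.8: wL³/(24EI) = 876.2/EI
  θ_A0 = 1826/EI,  θ_B0 = 1555/EI
Flexibility coefficients: a unit moment at one end gives L/(3EI) there and L/(6EI) at the far end, so f₁₁ = f₂₂ = 3.667/EI and f₁₂ = f₂₁ = 1.833/EI.
Compatibility — zero rotation at each built-in end:
  3.667 M_A + 1.833 M_B = 1826
  1.833 M_A + 3.667 M_B = 1555
Solving the pair gives M_A = 381.3 kN·m and M_B = 233.3 kN·m (hogging).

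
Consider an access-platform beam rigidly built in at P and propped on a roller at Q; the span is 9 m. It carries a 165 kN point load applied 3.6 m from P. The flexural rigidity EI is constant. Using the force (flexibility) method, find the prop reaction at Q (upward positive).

Release the roller at Q. Primary structure: cantilever fixed at P.
Downward deflection at the released point Q due to the loads:
  point load 165 at a = 3.6: Pa²(3L − a)/(6EI) = 8340/EI
Tip deflection under a unit load at Q: L³/(3EI) = 243/EI.
The prop prevents deflection at Q: R_Q = δ_0/δ_{QQ} = 8340/243 = 34.32 kN.

R_Q = 34.32 kN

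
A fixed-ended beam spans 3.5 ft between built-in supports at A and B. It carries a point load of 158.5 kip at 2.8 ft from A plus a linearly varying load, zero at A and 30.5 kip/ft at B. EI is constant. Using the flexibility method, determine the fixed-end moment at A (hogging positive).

M_A = 30.21 kip·ft

Take the two fixed-end moments M_A, M_B as redundants; the released structure is the simple span AB.
Simple-span end rotations at A and B under the given loads:
  at A: point load 158.5 at a = 2.8: Pab(L + b)/(6LEI) = 62.13/EI
  at B: point load 158.5 at a = 2.8: Pab(L + a)/(6LEI) = 93.2/EI
  at A: triangular load, peak 30.5: 7w₀L³/(360EI) = 25.43/EI
  at B: triangular load, peak 30.5: w₀L³/(45EI) = 29.06/EI
  θ_A0 = 87.56/EI,  θ_B0 = 122.3/EI
Flexibility coefficients: a unit moment at one end gives L/(3EI) there and L/(6EI) at the far end, so f₁₁ = f₂₂ = 1.167/EI and f₁₂ = f₂₁ = 0.5833/EI.
Compatibility — zero rotation at each built-in end:
  1.167 M_A + 0.5833 M_B = 87.56
  0.5833 M_A + 1.167 M_B = 122.3
Solving the pair gives M_A = 30.21 kip·ft and M_B = 89.69 kip·ft (hogging).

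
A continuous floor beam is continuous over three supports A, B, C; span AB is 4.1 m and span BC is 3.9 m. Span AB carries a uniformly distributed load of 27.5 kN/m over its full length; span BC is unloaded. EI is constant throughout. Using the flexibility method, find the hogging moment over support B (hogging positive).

M_B = 29.61 kN·m

Release continuity at B by inserting a hinge; the redundant is the internal moment M_B. The primary structure is two simply-supported spans AB and BC.
Discontinuity in slope at B on the released structure — sum the simple-span end rotations:
  span AB: UDL 27.5: wL³/(24EI) = 78.97/EI
  relative rotation θ_0 = (78.97 + 0)/EI = 78.97/EI
A unit hogging moment at B produces rotation L₁/(3EI) + L₂/(3EI) = 2.667/EI.
Slope continuity at B: θ_0 = M_B·2.667/EI, so M_B = 78.97/2.667 = 29.61 kN·m (hogging).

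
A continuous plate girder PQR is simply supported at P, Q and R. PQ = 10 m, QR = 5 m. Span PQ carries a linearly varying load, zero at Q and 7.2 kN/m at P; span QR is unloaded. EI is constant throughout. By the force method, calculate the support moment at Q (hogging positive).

M_Q = 28 kN·m

Take M_Q as the redundant. Released structure: two simple spans PQ and QR with a hinge at Q.
Rotations at Q on the released spans (each span's end-slope, ×1/EI):
  span PQ: triangular load, peak 7.2: 7w₀L³/(360EI) = 140/EI
  relative rotation θ_0 = (140 + 0)/EI = 140/EI
A unit hogging moment at Q produces rotation L₁/(3EI) + L₂/(3EI) = 5/EI.
Slope continuity at Q: θ_0 = M_Q·5/EI, so M_Q = 140/5 = 28 kN·m (hogging).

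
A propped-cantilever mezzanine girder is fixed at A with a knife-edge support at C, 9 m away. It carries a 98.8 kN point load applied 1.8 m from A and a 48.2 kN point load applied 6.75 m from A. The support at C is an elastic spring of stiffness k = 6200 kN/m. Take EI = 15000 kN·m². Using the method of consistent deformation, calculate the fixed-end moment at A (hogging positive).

M_A = 182.1 kN·m

Remove the prop at C; the released (primary) structure is a cantilever built in at A.
Deflection at C on the released cantilever, summing each load's contribution:
  point load 98.8 at a = 1.8: Pa²(3L − a)/(6EI) = 1344/EI
  point load 48.2 at a = 6.75: Pa²(3L − a)/(6EI) = 7412/EI
  δ_0 = 8756/EI
Flexibility coefficient — unit upward force at C: δ_{CC} = L³/(3EI) = 243/EI.
With EI = 15000 kN·m²: δ_0 = 0.58376 m and δ_{CC} = 0.0162 m/kN.
Compatibility — the spring shortens by R_C/k under the reaction it provides: δ_0 − R_C·δ_{CC} = R_C/k. With 1/k = 0.000161 m/kN, R_C = δ_0 / (δ_{CC} + 1/k) = 0.58376 / (0.0162 + 0.000161) = 35.68 kN.
Moment equilibrium about A: M_A = Σ(load moments about A) − R_C·L = 503.2 − 35.68×9 = 182.1 kN·m.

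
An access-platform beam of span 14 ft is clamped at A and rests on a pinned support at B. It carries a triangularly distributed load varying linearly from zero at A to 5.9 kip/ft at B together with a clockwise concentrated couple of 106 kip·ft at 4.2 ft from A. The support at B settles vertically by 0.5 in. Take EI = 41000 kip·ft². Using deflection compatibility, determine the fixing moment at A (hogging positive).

Take the reaction at B as the redundant and release it; the primary structure is a cantilever fixed at A.
Downward deflection at the released point B due to the loads:
  triangular load, peak 5.9 at the free end: 11w₀L⁴/(120EI) = 20777/EI
  clockwise couple 106 at a = 4.2: M₀a(2L − a)/(2EI) = 5298/EI
  δ_0 = 26075/EI
Tip deflection under a unit load at B: L³/(3EI) = 914.7/EI.
With EI = 41000 kip·ft²: δ_0 = 0.63596 ft and δ_{BB} = 0.022309 ft/kip.
Compatibility — the beam at B must follow the support down by 0.04167 ft: δ_0 − R_B·δ_{BB} = 0.04167, so R_B = (0.63596 − 0.04167)/0.022309 = 26.64 kip.
Moment equilibrium about A: M_A = Σ(load moments about A) − R_B·L = 491.5 − 26.64×14 = 118.5 kip·ft.

M_A = 118.5 kip·ft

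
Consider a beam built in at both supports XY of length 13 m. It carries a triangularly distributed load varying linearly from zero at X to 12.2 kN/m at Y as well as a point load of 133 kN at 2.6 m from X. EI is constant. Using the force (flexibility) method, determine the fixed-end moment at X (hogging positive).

Release both end moments; the primary structure is a simply-supported span XY with redundants M_X and M_Y.
Simple-span end rotations at X and Y under the given loads:
  at X: triangular load, peak 12.2: 7w₀L³/(360EI) = 521.2/EI
  at Y: triangular load, peak 12.2: w₀L³/(45EI) = 595.6/EI
  at X: point load 133 at a = 2.6: Pab(L + b)/(6LEI) = 1079/EI
  at Y: point load 133 at a = 2.6: Pab(L + a)/(6LEI) = 719.3/EI
  θ_X0 = 1600/EI,  θ_Y0 = 1315/EI
Flexibility coefficients: a unit moment at one end gives L/(3EI) there and L/(6EI) at the far end, so f₁₁ = f₂₂ = 4.333/EI and f₁₂ = f₂₁ = 2.167/EI.
Compatibility — zero rotation at each built-in end:
  4.333 M_X + 2.167 M_Y = 1600
  2.167 M_X + 4.333 M_Y = 1315
Solving the pair gives M_X = 290 kN·m and M_Y = 158.4 kN·m (hogging).

M_X = 290 kN·m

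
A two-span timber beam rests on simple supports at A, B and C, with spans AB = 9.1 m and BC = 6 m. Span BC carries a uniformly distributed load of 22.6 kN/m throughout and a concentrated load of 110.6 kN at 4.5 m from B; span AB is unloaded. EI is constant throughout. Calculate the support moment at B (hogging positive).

M_B = 71.31 kN·m

Insert a hinge at B; M_B is the redundant, and each span becomes simply supported.
Discontinuity in slope at B on the released structure — sum the simple-span end rotations:
  span BC: UDL 22.6: wL³/(24EI) = 203.4/EI
  span BC: point load 110.6 at a = 4.5: Pab(L + b)/(6LEI) = 155.5/EI
  relative rotation θ_0 = (0 + 358.9)/EI = 358.9/EI
A unit hogging moment at B produces rotation L₁/(3EI) + L₂/(3EI) = 5.033/EI.
Slope continuity at B: θ_0 = M_B·5.033/EI, so M_B = 358.9/5.033 = 71.31 kN·m (hogging).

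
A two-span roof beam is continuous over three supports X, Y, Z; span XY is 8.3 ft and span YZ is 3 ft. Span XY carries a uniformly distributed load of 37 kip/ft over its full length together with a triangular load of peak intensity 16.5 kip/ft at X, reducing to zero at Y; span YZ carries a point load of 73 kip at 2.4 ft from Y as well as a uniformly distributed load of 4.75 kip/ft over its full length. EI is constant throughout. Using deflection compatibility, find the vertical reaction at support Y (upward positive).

R_Y = 329.6 kip

Insert a hinge at Y; M_Y is the redundant, and each span becomes simply supported.
End slopes at the hinge Y, treating each span as simply supported:
  span XY: UDL 37: wL³/(24EI) = 881.5/EI
  span XY: triangular load, peak 16.5: 7w₀L³/(360EI) = 183.4/EI
  span YZ: point load 73 at a = 2.4: Pab(L + b)/(6LEI) = 21.02/EI
  span YZ: UDL 4.75: wL³/(24EI) = 5.344/EI
  relative rotation θ_0 = (1065 + 26.37)/EI = 1091/EI
A unit hogging moment at Y produces rotation L₁/(3EI) + L₂/(3EI) = 3.767/EI.
Compatibility: M_Y·(L₁+L₂)/(3EI) = θ_0, giving M_Y = 289.7 kip·ft (hogging).
Span XY, ΣM about X with M_Y applied at Y: R_Y^{XY}·8.3 = 1464 + 289.7, so R_Y^{XY} = 211.3 kip and R_X = 375.6 − 211.3 = 164.3 kip.
Span YZ, ΣM about Z: R_Y^{YZ}·3 = 65.17 + 289.7, so R_Y^{YZ} = 118.3 kip and R_Z = 87.25 − 118.3 = -31.05 kip.
R_Y = 211.3 + 118.3 = 329.6 kip.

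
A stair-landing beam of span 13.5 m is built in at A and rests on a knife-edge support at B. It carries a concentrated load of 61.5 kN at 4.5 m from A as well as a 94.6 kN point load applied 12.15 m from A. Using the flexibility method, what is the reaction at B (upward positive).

Choose R_B as the redundant. The primary structure is the cantilever fixed at A.
Downward deflection at the released point B due to the loads:
  point load 61.5 at a = 4.5: Pa²(3L − a)/(6EI) = 7472/EI
  point load 94.6 at a = 12.15: Pa²(3L − a)/(6EI) = 65985/EI
  δ_0 = 73457/EI
Flexibility coefficient — unit upward force at B: δ_{BB} = L³/(3EI) = 820.1/EI.
Compatibility at B: δ_0 − R_B·δ_{BB} = 0, so R_B = 73457/820.1 = 89.57 kN.

R_B = 89.57 kN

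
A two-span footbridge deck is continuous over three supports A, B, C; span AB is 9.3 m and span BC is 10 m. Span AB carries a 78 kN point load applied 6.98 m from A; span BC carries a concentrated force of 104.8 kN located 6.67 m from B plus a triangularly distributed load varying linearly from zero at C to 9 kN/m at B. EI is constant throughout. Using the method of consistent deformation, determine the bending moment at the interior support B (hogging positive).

Take M_B as the redundant. Released structure: two simple spans AB and BC with a hinge at B.
End slopes at the hinge B, treating each span as simply supported:
  span AB: point load 78 at a = 6.98: Pab(L + a)/(6LEI) = 368.5/EI
  span BC: point load 104.8 at a = 6.67: Pab(L + b)/(6LEI) = 517.1/EI
  span BC: triangular load, peak 9: w₀L³/(45EI) = 200/EI
  relative rotation θ_0 = (368.5 + 717.1)/EI = 1086/EI
A unit hogging moment at B produces rotation L₁/(3EI) + L₂/(3EI) = 6.433/EI.
Slope continuity at B: θ_0 = M_B·6.433/EI, so M_B = 1086/6.433 = 168.8 kN·m (hogging).

M_B = 168.8 kN·m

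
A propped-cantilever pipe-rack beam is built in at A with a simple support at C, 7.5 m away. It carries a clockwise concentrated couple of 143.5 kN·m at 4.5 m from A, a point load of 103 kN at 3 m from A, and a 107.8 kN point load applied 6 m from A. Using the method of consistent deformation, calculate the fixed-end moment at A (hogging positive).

M_A = 188.6 kN·m

Release the roller at C. Primary structure: cantilever fixed at A.
Primary-structure tip deflection at C by superposition:
  clockwise couple 143.5 at a = 4.5: M₀a(2L − a)/(2EI) = 3390/EI
  point load 103 at a = 3: Pa²(3L − a)/(6EI) = 3013/EI
  point load 107.8 at a = 6: Pa²(3L − a)/(6EI) = 10672/EI
  δ_0 = 17075/EI
Tip deflection under a unit load at C: L³/(3EI) = 140.6/EI.
The prop prevents deflection at C: R_C = δ_0/δ_{CC} = 17075/140.6 = 121.4 kN.
Moment equilibrium about A: M_A = Σ(load moments about A) − R_C·L = 1099 − 121.4×7.5 = 188.6 kN·m.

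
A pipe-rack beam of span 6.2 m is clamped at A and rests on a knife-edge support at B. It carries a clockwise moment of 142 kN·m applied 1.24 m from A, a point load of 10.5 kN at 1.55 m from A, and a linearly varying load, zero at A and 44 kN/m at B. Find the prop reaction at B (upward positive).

R_B = 88.29 kN

Choose R_B as the redundant. The primary structure is the cantilever fixed at A.
Free-end deflection of the primary structure under the applied loading (downward +):
  clockwise couple 142 at a = 1.24: M₀a(2L − a)/(2EI) = 982.5/EI
  point load 10.5 at a = 1.55: Pa²(3L − a)/(6EI) = 71.68/EI
  triangular load, peak 44 at the free end: 11w₀L⁴/(120EI) = 5960/EI
  δ_0 = 7014/EI
Flexibility coefficient — unit upward force at B: δ_{BB} = L³/(3EI) = 79.44/EI.
The prop prevents deflection at B: R_B = δ_0/δ_{BB} = 7014/79.44 = 88.29 kN.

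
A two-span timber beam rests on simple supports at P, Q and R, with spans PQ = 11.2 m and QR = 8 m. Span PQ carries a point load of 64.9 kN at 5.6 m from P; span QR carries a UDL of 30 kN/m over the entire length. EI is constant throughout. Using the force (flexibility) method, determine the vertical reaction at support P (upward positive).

R_P = 16.42 kN

Release continuity at Q by inserting a hinge; the redundant is the internal moment M_Q. The primary structure is two simply-supported spans PQ and QR.
Discontinuity in slope at Q on the released structure — sum the simple-span end rotations:
  span PQ: point load 64.9 at a = 5.6: Pab(L + a)/(6LEI) = 508.8/EI
  span QR: UDL 30: wL³/(24EI) = 640/EI
  relative rotation θ_0 = (508.8 + 640)/EI = 1149/EI
A unit hogging moment at Q produces rotation L₁/(3EI) + L₂/(3EI) = 6.4/EI.
Compatibility: M_Q·(L₁+L₂)/(3EI) = θ_0, giving M_Q = 179.5 kN·m (hogging).
Span PQ, ΣM about P with M_Q applied at Q: R_Q^{PQ}·11.2 = 363.4 + 179.5, so R_Q^{PQ} = 48.48 kN and R_P = 64.9 − 48.48 = 16.42 kN.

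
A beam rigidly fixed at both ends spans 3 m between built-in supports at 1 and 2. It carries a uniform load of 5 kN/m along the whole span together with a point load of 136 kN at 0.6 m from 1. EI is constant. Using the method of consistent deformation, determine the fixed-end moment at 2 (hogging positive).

Release both end moments; the primary structure is a simply-supported span 12 with redundants M_1 and M_2.
End rotations of the released simple span under the applied load (×1/EI):
  at 1: UDL 5: wL³/(24EI) = 5.625/EI
  at 2: UDL 5: wL³/(24EI) = 5.625/EI
  at 1: point load 136 at a = 0.6: Pab(L + b)/(6LEI) = 58.75/EI
  at 2: point load 136 at a = 0.6: Pab(L + a)/(6LEI) = 39.17/EI
  θ_10 = 64.38/EI,  θ_20 = 44.79/EI
Flexibility coefficients: a unit moment at one end gives L/(3EI) there and L/(6EI) at the far end, so f₁₁ = f₂₂ = 1/EI and f₁₂ = f₂₁ = 0.5/EI.
Compatibility — zero rotation at each built-in end:
  1 M_1 + 0.5 M_2 = 64.38
  0.5 M_1 + 1 M_2 = 44.79
Solving the pair gives M_1 = 55.97 kN·m and M_2 = 16.81 kN·m (hogging).

M_2 = 16.81 kN·m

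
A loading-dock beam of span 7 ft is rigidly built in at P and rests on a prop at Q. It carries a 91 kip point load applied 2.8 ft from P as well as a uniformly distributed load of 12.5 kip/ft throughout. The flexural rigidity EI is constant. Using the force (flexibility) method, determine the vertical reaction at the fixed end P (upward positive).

Choose R_Q as the redundant. The primary structure is the cantilever fixed at P.
Deflection at Q on the released cantilever, summing each load's contribution:
  point load 91 at a = 2.8: Pa²(3L − a)/(6EI) = 2164/EI
  UDL 12.5: wL⁴/(8EI) = 3752/EI
  δ_0 = 5916/EI
Flexibility coefficient — unit upward force at Q: δ_{QQ} = L³/(3EI) = 114.3/EI.
The prop prevents deflection at Q: R_Q = δ_0/δ_{QQ} = 5916/114.3 = 51.74 kip.
Vertical equilibrium: R_P = ΣP − R_Q = 178.5 − 51.74 = 126.8 kip.

R_P = 126.8 kip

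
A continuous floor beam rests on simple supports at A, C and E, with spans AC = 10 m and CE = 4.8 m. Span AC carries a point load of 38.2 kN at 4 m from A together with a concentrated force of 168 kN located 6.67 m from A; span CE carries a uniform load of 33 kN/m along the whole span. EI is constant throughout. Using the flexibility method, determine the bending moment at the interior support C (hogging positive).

Release continuity at C by inserting a hinge; the redundant is the internal moment M_C. The primary structure is two simply-supported spans AC and CE.
End slopes at the hinge C, treating each span as simply supported:
  span AC: point load 38.2 at a = 4: Pab(L + a)/(6LEI) = 213.9/EI
  span AC: point load 168 at a = 6.67: Pab(L + a)/(6LEI) = 1037/EI
  span CE: UDL 33: wL³/(24EI) = 152.1/EI
  relative rotation θ_0 = (1251 + 152.1)/EI = 1403/EI
A unit hogging moment at C produces rotation L₁/(3EI) + L₂/(3EI) = 4.933/EI.
Compatibility: M_C·(L₁+L₂)/(3EI) = θ_0, giving M_C = 284.3 kN·m (hogging).

M_C = 284.3 kN·m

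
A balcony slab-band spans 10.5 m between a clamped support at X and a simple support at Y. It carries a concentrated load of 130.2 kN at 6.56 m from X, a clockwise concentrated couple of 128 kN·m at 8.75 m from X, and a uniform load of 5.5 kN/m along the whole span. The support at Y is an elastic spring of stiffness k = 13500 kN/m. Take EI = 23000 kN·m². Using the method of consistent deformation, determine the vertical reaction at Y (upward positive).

Release the roller at Y. Primary structure: cantilever fixed at X.
Deflection at Y on the released cantilever, summing each load's contribution:
  point load 130.2 at a = 6.56: Pa²(3L − a)/(6EI) = 23290/EI
  clockwise couple 128 at a = 8.75: M₀a(2L − a)/(2EI) = 6860/EI
  UDL 5.5: wL⁴/(8EI) = 8357/EI
  δ_0 = 38506/EI
Flexibility coefficient — unit upward force at Y: δ_{YY} = L³/(3EI) = 385.9/EI.
With EI = 23000 kN·m²: δ_0 = 1.6742 m and δ_{YY} = 0.016777 m/kN.
Compatibility — the spring shortens by R_Y/k under the reaction it provides: δ_0 − R_Y·δ_{YY} = R_Y/k. With 1/k = 0.000074 m/kN, R_Y = δ_0 / (δ_{YY} + 1/k) = 1.6742 / (0.016777 + 0.000074) = 99.35 kN.

R_Y = 99.35 kN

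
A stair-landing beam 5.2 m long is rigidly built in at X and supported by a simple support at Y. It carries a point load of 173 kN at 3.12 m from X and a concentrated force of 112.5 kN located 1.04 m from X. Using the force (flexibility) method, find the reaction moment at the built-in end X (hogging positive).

M_X = 235.4 kN·m

Release the roller at Y. Primary structure: cantilever fixed at X.
Free-end deflection of the primary structure under the applied loading (downward +):
  point load 173 at a = 3.12: Pa²(3L − a)/(6EI) = 3503/EI
  point load 112.5 at a = 1.04: Pa²(3L − a)/(6EI) = 295.3/EI
  δ_0 = 3798/EI
Flexibility coefficient — unit upward force at Y: δ_{YY} = L³/(3EI) = 46.87/EI.
Compatibility at Y: δ_0 − R_Y·δ_{YY} = 0, so R_Y = 3798/46.87 = 81.04 kN.
Moment equilibrium about X: M_X = Σ(load moments about X) − R_Y·L = 656.8 − 81.04×5.2 = 235.4 kN·m.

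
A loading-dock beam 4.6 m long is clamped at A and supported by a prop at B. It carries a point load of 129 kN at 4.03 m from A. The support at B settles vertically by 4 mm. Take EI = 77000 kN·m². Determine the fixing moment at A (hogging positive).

M_A = 79.87 kN·m

Release the roller at B. Primary structure: cantilever fixed at A.
Primary-structure tip deflection at B by superposition:
  point load 129 at a = 4.03: Pa²(3L − a)/(6EI) = 3411/EI
Flexibility coefficient — unit upward force at B: δ_{BB} = L³/(3EI) = 32.45/EI.
With EI = 77000 kN·m²: δ_0 = 0.044305 m and δ_{BB} = 0.000421 m/kN.
Compatibility — the beam at B must follow the support down by 0.004 m: δ_0 − R_B·δ_{BB} = 0.004, so R_B = (0.044305 − 0.004)/0.000421 = 95.65 kN.
Moment equilibrium about A: M_A = Σ(load moments about A) − R_B·L = 519.9 − 95.65×4.6 = 79.87 kN·m.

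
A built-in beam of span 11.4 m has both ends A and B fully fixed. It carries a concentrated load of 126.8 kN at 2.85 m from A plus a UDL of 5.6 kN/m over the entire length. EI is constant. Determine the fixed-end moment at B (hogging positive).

M_B = 128.4 kN·m

Release both end moments; the primary structure is a simply-supported span AB with redundants M_A and M_B.
On the primary (simply-supported) span, the end slopes from the loading are:
  at A: point load 126.8 at a = 2.85: Pab(L + b)/(6LEI) = 901.2/EI
  at B: point load 126.8 at a = 2.85: Pab(L + a)/(6LEI) = 643.7/EI
  at A: UDL 5.6: wL³/(24EI) = 345.7/EI
  at B: UDL 5.6: wL³/(24EI) = 345.7/EI
  θ_A0 = 1247/EI,  θ_B0 = 989.4/EI
Flexibility coefficients: a unit moment at one end gives L/(3EI) there and L/(6EI) at the far end, so f₁₁ = f₂₂ = 3.8/EI and f₁₂ = f₂₁ = 1.9/EI.
Compatibility — zero rotation at each built-in end:
  3.8 M_A + 1.9 M_B = 1247
  1.9 M_A + 3.8 M_B = 989.4
Solving the pair gives M_A = 263.9 kN·m and M_B = 128.4 kN·m (hogging).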